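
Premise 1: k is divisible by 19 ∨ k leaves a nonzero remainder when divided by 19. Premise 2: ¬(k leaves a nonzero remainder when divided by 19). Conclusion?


Disjunctive syllogism: P ∨ Q, ¬P ⊢ Q
Disjunction: k is divisible by 19 ∨ k leaves a nonzero remainder when divided by 19
We know it is not the case that k leaves a nonzero remainder when divided by 19.
By disjunctive syllogism, the other disjunct must be true.

k is divisible by 19


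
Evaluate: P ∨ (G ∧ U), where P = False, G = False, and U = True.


P = False, G = False, U = True
Step 1: G ∧ U = False AND True = False
Step 2: P ∨ False = False OR False = False
AND evaluated first (higher precedence); then OR applied.

False


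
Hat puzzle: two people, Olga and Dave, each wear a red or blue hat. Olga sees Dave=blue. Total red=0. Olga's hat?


Total red = 0, Dave = blue
Red accounted for: 0
Remaining for Olga: 0
Olga's hat is blue.

blue


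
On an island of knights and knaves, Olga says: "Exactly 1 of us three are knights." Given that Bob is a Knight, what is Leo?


Olga claims exactly 1 knights among Olga, Bob, Leo.
Given: Bob is a Knight.

Case 1: Olga is a Knight (tells truth)
  Then exactly 1 of the three are knights.
  Counting Olga, Bob: 2 knight(s) so far. Need -1 more → impossible.
Case 2: Olga is a Knave (lies)
  Then the count is NOT 1.
  If Leo = Knave, count = 1 = 1 → claim would be true, contradicts lie.
  If Leo = Knight, count = 2 ≠ 1 → lie confirmed ✓

Leo is a Knight.

Knight


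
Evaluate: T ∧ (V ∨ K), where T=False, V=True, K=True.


T = False, V = True, K = True
Expression: T ∧ (V ∨ K)
Step 1: V ∨ K = True OR True = True
Step 2: T ∧ (True) = False AND True = False

False


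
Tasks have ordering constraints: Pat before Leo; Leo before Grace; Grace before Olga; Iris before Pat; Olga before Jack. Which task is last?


Constraints: Pat before Leo; Leo before Grace; Grace before Olga; Iris before Pat; Olga before Jack
The last task can have nothing scheduled after it, so it must never appear on the left of a 'before'.
Tasks appearing before some other task: Pat, Leo, Grace, Iris, Olga.
The only task not in that list is Jack → it is last.

Jack


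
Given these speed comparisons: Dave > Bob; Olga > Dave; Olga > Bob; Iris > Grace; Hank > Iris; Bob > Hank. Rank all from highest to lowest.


Constraints: Dave > Bob; Olga > Dave; Olga > Bob; Iris > Grace; Hank > Iris; Bob > Hank
Method: at each step, the next-highest is the one remaining person who never appears on the smaller side of a constraint between remaining people.
  Step 1: remaining {Hank, Bob, Olga, Dave, Iris, Grace}; on the smaller side: {Hank, Bob, Dave, Iris, Grace} → Olga is next (Olga > Dave; Olga > Bob).
  Step 2: remaining {Hank, Bob, Dave, Iris, Grace}; on the smaller side: {Hank, Bob, Iris, Grace} → Dave is next (Dave > Bob).
  Step 3: remaining {Hank, Bob, Iris, Grace}; on the smaller side: {Hank, Iris, Grace} → Bob is next (Bob > Hank).
  Step 4: remaining {Hank, Iris, Grace}; on the smaller side: {Iris, Grace} → Hank is next (Hank > Iris).
  Step 5: remaining {Iris, Grace}; on the smaller side: {Grace} → Iris is next (Iris > Grace).
  Step 6: only Grace remains → lowest.
Final ranking (highest to lowest):

Olga > Dave > Bob > Hank > Iris > Grace


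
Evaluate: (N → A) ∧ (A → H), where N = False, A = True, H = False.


N = False, A = True, H = False
Step 1: N → A is false only when N=True and A=False. Result: True
Step 2: A → H is false only when A=True and H=False. Result: False
Step 3: True ∧ False = False

False


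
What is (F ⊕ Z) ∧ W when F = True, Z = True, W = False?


F = True, Z = True, W = False
Step 1: F ⊕ Z = True XOR True = False
Step 2: False ∧ W = False AND False = False
XOR true when exactly one of F,Z is true; then AND with W.

False


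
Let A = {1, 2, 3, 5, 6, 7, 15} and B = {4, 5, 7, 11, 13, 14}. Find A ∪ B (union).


A = {1, 2, 3, 5, 6, 7, 15}
B = {4, 5, 7, 11, 13, 14}
Operation: union
All elements combined: 1, 2, 3, 4, 5, 6, 7, 11, 13, 14, 15

{1, 2, 3, 4, 5, 6, 7, 11, 13, 14, 15}


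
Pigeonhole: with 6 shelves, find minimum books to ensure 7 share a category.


Pigeonhole: to guarantee k in one of n categories, need (k-1)×n + 1.
k = 7, n = 6
Minimum = (7-1) × 6 + 1 = 6 × 6 + 1

37


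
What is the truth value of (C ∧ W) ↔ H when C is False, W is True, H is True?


C = False, W = True, H = True
Step 1: C ∧ W = False AND True = False
Step 2: (False) ↔ H: true when both sides have same truth value.
Result: False ↔ True = False

False


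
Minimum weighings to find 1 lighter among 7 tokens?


Each weighing has 3 outcomes (left heavy / balance / right heavy), so k weighings distinguish at most 3^k cases; splitting into three near-equal groups achieves this.
Need 3^k ≥ 7: 3^1 = 3 < 7 ≤ 3^2 = 9
k = ⌈log₃(7)⌉ = 2

2


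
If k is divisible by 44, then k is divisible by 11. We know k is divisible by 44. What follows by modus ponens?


Modus ponens: P → Q, P ⊢ Q
P: k is divisible by 44
Q: k is divisible by 11
We have P → Q and P is true.
By modus ponens, Q must be true.

k is divisible by 11


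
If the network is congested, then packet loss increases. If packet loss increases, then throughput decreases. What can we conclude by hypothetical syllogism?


Hypothetical syllogism: P → Q, Q → R ⊢ P → R
Premise 1: the network is congested → packet loss increases
Premise 2: packet loss increases → throughput decreases
Chain the implications: the middle term (packet loss increases) links the two.
Conclusion: If the network is congested, then throughput decreases.

If the network is congested, then throughput decreases.


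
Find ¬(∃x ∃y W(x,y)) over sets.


Original: ∃x ∃y W(x,y)
Rule: ¬∀→∃, ¬∃→∀, negate predicate.
Negation: ∀x ∀y ¬W(x,y)

∀x ∀y ¬W(x,y)


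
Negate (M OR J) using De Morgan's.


De Morgan's law: ¬(P ∨ Q) ≡ ¬P ∧ ¬Q
¬(M ∨ J) = ¬M ∧ ¬J

¬M ∧ ¬J


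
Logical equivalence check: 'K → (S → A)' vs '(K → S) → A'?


Expression 1: K → (S → A)
Expression 2: (K → S) → A
Truth table (K S A | Expr1 Expr2):
  T T T |   T     T
  T T F |   F     F
  T F T |   T     T
  T F F |   T     T
  F T T |   T     T
  F T F |   T     F   ← differ
  F F T |   T     T
  F F F |   T     F   ← differ
Counterexample: K=F, S=T, A=F gives Expr1 = T but Expr2 = F, so the expressions are NOT logically equivalent.

No


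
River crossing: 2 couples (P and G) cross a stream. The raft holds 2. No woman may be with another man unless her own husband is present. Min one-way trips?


Label couples P and G.
1. WP+WG → (far: WP,WG; near: HP,HG)
2. WP ←   (far: WG; near: HP,HG,WP)
3. HP+HG → (far: HP,HG,WG; near: WP)
4. HP ←   (far: HG,WG; near: HP,WP)  — HP returns, since WP is alone on near bank
5. HP+WP → (far: all four; near: empty)
Every state respects the constraint.
Minimum trips = 5

5


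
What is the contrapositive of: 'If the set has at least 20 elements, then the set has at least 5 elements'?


Original: If the set has at least 20 elements, then the set has at least 5 elements
Contrapositive: If ¬Q, then ¬P
Negate Q: not (the set has at least 5 elements)
Negate P: not (the set has at least 20 elements)

If not (the set has at least 5 elements), then not (the set has at least 20 elements).


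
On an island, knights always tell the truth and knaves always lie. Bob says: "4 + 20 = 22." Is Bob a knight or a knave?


Statement: "4 + 20 = 22."
Actual: 4 + 20 = 24
Claimed: 22
Statement is FALSE → Bob lies → Knave

Knave


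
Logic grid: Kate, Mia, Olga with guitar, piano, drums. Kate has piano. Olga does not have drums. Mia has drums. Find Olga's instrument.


From clues:
  Mia → drums
  Kate → piano
By elimination, Olga gets the remaining.

guitar


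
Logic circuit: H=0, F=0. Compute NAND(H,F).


H AND F = 0
NOT(0) = 1

1


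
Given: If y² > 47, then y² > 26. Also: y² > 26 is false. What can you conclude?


Modus tollens: P → Q, ¬Q ⊢ ¬P
P: y² > 47
Q: y² > 26
We have P → Q and Q is false.
By modus tollens, P must be false.

It is not the case that y² > 47


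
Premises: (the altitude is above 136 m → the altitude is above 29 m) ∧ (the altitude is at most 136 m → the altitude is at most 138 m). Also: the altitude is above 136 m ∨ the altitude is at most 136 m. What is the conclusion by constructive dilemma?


Constructive dilemma: (P → Q) ∧ (R → S), P ∨ R ⊢ Q ∨ S
Premise 1: the altitude is above 136 m → the altitude is above 29 m
Premise 2: the altitude is at most 136 m → the altitude is at most 138 m
Premise 3: the altitude is above 136 m ∨ the altitude is at most 136 m
Case 1: Assuming the altitude is above 136 m, then by Premise 1, the altitude is above 29 m.
Case 2: Assuming the altitude is at most 136 m, then by Premise 2, the altitude is at most 138 m.
Since one of the altitude is above 136 m or the altitude is at most 136 m must hold, we get the altitude is above 29 m or the altitude is at most 138 m.

The altitude is above 29 m or the altitude is at most 138 m.


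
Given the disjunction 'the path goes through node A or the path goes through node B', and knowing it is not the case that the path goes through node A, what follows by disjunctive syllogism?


Disjunctive syllogism: P ∨ Q, ¬P ⊢ Q
Disjunction: the path goes through node A ∨ the path goes through node B
We know it is not the case that the path goes through node A.
By disjunctive syllogism, the other disjunct must be true.

The path goes through node B


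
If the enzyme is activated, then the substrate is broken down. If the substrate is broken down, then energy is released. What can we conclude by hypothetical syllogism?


Hypothetical syllogism: P → Q, Q → R ⊢ P → R
Premise 1: the enzyme is activated → the substrate is broken down
Premise 2: the substrate is broken down → energy is released
Chain the implications: the middle term (the substrate is broken down) links the two.
Conclusion: If the enzyme is activated, then energy is released.

If the enzyme is activated, then energy is released.


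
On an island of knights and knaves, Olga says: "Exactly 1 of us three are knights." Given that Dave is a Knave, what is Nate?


Olga claims exactly 1 knights among Olga, Dave, Nate.
Given: Dave is a Knave.

Case 1: Olga is a Knight (tells truth)
  Then exactly 1 of the three are knights.
  Counting Olga, Dave: 1 knight(s) so far. Need 0 more → Nate = Knave.
Case 2: Olga is a Knave (lies)
  Then the count is NOT 1.
  If Nate = Knight, count = 1 = 1 → claim would be true, contradicts lie.
  If Nate = Knave, count = 0 ≠ 1 → lie confirmed ✓

Nate is a Knave.

Knave


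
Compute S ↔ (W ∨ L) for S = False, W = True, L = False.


S = False, W = True, L = False
Step 1: W ∨ L = True OR False = True
Step 2: S ↔ (True): true when both sides have same truth value.
Result: False ↔ True = False

False


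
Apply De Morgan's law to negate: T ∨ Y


De Morgan's law: ¬(P ∨ Q) ≡ ¬P ∧ ¬Q
¬(T ∨ Y) = ¬T ∧ ¬Y

¬T ∧ ¬Y


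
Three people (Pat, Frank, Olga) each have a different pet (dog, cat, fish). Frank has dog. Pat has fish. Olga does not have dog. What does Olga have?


From clues:
  Frank → dog
  Pat → fish
By elimination, Olga gets the remaining.

cat


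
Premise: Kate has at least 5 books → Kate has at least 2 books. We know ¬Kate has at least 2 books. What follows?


Modus tollens: P → Q, ¬Q ⊢ ¬P
P: Kate has at least 5 books
Q: Kate has at least 2 books
We have P → Q and Q is false.
By modus tollens, P must be false.

It is not the case that Kate has at least 5 books


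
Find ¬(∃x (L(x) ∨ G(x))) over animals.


Original: ∃x (L(x) ∨ G(x))
Rule: ¬∀→∃, ¬∃→∀, negate predicate.
Negation: ∀x (¬L(x) ∧ ¬G(x))

∀x (¬L(x) ∧ ¬G(x))


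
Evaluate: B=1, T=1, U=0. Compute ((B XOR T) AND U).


B XOR T = 1^1 = 0
0 AND 0 = 0

0


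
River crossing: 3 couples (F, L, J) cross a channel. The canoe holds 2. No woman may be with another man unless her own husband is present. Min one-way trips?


Label couples F, L, J (H = husband, W = wife).
Counting alone: 6 people, the canoe carries 2 and someone must bring it back, so each round trip nets at most +1 on the far side until the last crossing → at least 9 trips. The jealousy constraint makes 9 impossible; the shortest valid schedule has 11:
1. WF+WL →  (far: WF,WL; near: HF,HL,HJ,WJ)
2. WF ←       (far: WL; near: HF,HL,HJ,WF,WJ)
3. WF+WJ →  (far: WF,WL,WJ; near: HF,HL,HJ)
4. WF ←       (far: WL,WJ; near: HF,HL,HJ,WF)
5. HL+HJ →  (far: HL,WL,HJ,WJ; near: HF,WF)
6. HL+WL ←  (far: HJ,WJ; near: HF,WF,HL,WL)
7. HF+HL →  (far: HF,HL,HJ,WJ; near: WF,WL)
8. WJ ←       (far: HF,HL,HJ; near: WF,WL,WJ)
9. WF+WL →  (far: HF,WF,HL,WL,HJ; near: WJ)
10. HJ ←      (far: HF,WF,HL,WL; near: HJ,WJ)
11. HJ+WJ → (far: all six; near: empty)
In every state each wife is either with her husband or with no other man.
Minimum trips = 11

11


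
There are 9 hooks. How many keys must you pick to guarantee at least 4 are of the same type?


Pigeonhole: to guarantee k in one of n categories, need (k-1)×n + 1.
k = 4, n = 9
Minimum = (4-1) × 9 + 1 = 3 × 9 + 1

28


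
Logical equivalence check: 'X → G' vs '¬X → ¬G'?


Expression 1: X → G
Expression 2: ¬X → ¬G
Truth table (X G | Expr1 Expr2):
  T T |   T     T
  T F |   F     T   ← differ
  F T |   T     F   ← differ
  F F |   T     T
Counterexample: X=T, G=F gives Expr1 = F but Expr2 = T, so the expressions are NOT logically equivalent.

No


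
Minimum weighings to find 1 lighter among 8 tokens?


Each weighing has 3 outcomes (left heavy / balance / right heavy), so k weighings distinguish at most 3^k cases; splitting into three near-equal groups achieves this.
Need 3^k ≥ 8: 3^1 = 3 < 8 ≤ 3^2 = 9
k = ⌈log₃(8)⌉ = 2

2


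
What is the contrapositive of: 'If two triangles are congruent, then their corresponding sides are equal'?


Original: If two triangles are congruent, then their corresponding sides are equal
Contrapositive: If ¬Q, then ¬P
Negate Q: not (their corresponding sides are equal)
Negate P: not (two triangles are congruent)

If not (their corresponding sides are equal), then not (two triangles are congruent).


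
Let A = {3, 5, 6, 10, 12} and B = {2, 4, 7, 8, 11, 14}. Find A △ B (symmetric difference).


A = {3, 5, 6, 10, 12}
B = {2, 4, 7, 8, 11, 14}
Operation: symmetric difference
In A only: [3, 5, 6, 10, 12], in B only: [2, 4, 7, 8, 11, 14]

{2, 3, 4, 5, 6, 7, 8, 10, 11, 12, 14}


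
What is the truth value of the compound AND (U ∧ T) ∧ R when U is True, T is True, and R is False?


U = True, T = True, R = False
Step 1: U ∧ T = True AND True = True
Step 2: True ∧ R = True AND False = False
AND is true only when ALL operands are true.

False


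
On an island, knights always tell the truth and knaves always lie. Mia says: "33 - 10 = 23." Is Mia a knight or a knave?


Statement: "33 - 10 = 23."
Actual: 33 - 10 = 23
Claimed: 23
Statement is TRUE → Mia tells the truth → Knight

Knight


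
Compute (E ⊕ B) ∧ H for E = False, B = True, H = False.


E = False, B = True, H = False
Step 1: E ⊕ B = False XOR True = True
Step 2: True ∧ H = True AND False = False
XOR true when exactly one of E,B is true; then AND with H.

False


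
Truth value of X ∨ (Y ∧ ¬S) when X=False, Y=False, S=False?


X = False, Y = False, S = False
Expression: X ∨ (Y ∧ ¬S)
Step 1: ¬S = NOT False = True
Step 2: Y ∧ ¬S = False AND True = False
Step 3: X ∨ (False) = False OR False = False

False


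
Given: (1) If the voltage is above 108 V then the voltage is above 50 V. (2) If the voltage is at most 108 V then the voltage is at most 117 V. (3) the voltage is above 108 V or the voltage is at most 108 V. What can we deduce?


Constructive dilemma: (P → Q) ∧ (R → S), P ∨ R ⊢ Q ∨ S
Premise 1: the voltage is above 108 V → the voltage is above 50 V
Premise 2: the voltage is at most 108 V → the voltage is at most 117 V
Premise 3: the voltage is above 108 V ∨ the voltage is at most 108 V
Case 1: Assuming the voltage is above 108 V, then by Premise 1, the voltage is above 50 V.
Case 2: Assuming the voltage is at most 108 V, then by Premise 2, the voltage is at most 117 V.
Since one of the voltage is above 108 V or the voltage is at most 108 V must hold, we get the voltage is above 50 V or the voltage is at most 117 V.

The voltage is above 50 V or the voltage is at most 117 V.


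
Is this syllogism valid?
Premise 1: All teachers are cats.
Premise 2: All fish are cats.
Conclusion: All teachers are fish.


Premise 1: All teachers are cats.
Premise 2: All fish are cats.
Conclusion: All teachers are fish.
Fallacy: undistributed middle. cats is predicate in both.
Counterexample: teachers and fish could be disjoint subsets of cats.

Invalid


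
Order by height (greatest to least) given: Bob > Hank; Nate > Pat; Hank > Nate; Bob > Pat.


Constraints: Bob > Hank; Nate > Pat; Hank > Nate; Bob > Pat
Method: at each step, the next-highest is the one remaining person who never appears on the smaller side of a constraint between remaining people.
  Step 1: remaining {Pat, Bob, Nate, Hank}; on the smaller side: {Pat, Nate, Hank} → Bob is next (Bob > Hank; Bob > Pat).
  Step 2: remaining {Pat, Nate, Hank}; on the smaller side: {Pat, Nate} → Hank is next (Hank > Nate).
  Step 3: remaining {Pat, Nate}; on the smaller side: {Pat} → Nate is next (Nate > Pat).
  Step 4: only Pat remains → lowest.
Final ranking (highest to lowest):

Bob > Hank > Nate > Pat


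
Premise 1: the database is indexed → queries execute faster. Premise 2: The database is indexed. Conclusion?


Modus ponens: P → Q, P ⊢ Q
P: the database is indexed
Q: queries execute faster
We have P → Q and P is true.
By modus ponens, Q must be true.

Queries execute faster


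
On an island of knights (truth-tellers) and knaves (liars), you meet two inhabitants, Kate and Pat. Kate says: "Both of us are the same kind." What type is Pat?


Kate says: "Both of us are the same kind."
Case 1: Kate is a Knight (truth-teller)
  Statement is true → they ARE the same → Pat is also a Knight
Case 2: Kate is a Knave (liar)
  Statement is false → they are NOT the same → Pat is a Knight
In both cases, Pat is a Knight.

Knight


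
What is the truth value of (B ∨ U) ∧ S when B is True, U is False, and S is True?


B = True, U = False, S = True
Step 1: B ∨ U = True OR False = True
Step 2: True ∧ S = True AND True = True
OR is true when at least one operand is true; AND requires both.

True


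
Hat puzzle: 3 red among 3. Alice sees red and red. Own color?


Total red = 3, seen red = 2
Own red = 3 - 2 = 1
Alice's hat is red.

red


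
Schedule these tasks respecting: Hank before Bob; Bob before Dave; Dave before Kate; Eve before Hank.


Constraints: Hank before Bob; Bob before Dave; Dave before Kate; Eve before Hank
Method: repeatedly schedule the remaining task that has no remaining task required before it.
  Step 1: remaining {Bob, Dave, Kate, Eve, Hank}; every task except Eve still has a predecessor pending → schedule Eve.
  Step 2: remaining {Bob, Dave, Kate, Hank}; every task except Hank still has a predecessor pending → schedule Hank.
  Step 3: remaining {Bob, Dave, Kate}; every task except Bob still has a predecessor pending → schedule Bob.
  Step 4: remaining {Dave, Kate}; every task except Dave still has a predecessor pending → schedule Dave.
  Step 5: only Kate remains → schedule Kate.
Resulting order:

Eve → Hank → Bob → Dave → Kate


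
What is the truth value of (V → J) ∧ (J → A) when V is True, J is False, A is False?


V = True, J = False, A = False
Step 1: V → J is false only when V=True and J=False. Result: False
Step 2: J → A is false only when J=True and A=False. Result: True
Step 3: False ∧ True = False

False


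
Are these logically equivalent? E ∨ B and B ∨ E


Expression 1: E ∨ B
Expression 2: B ∨ E
Truth table (E B | Expr1 Expr2):
  T T |   T     T
  T F |   T     T
  F T |   T     T
  F F |   F     F
All 4 rows agree, so the expressions are logically equivalent.

Yes


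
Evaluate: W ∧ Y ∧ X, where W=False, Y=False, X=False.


W = False, Y = False, X = False
Expression: W ∧ Y ∧ X
Step 1: W ∧ Y = False AND False = False
Step 2: (False) ∧ X = False AND False = False

False


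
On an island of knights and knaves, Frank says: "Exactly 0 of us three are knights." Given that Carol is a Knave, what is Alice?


Frank claims exactly 0 knights among Frank, Carol, Alice.
Given: Carol is a Knave.

Case 1: Frank is a Knight (tells truth)
  Then exactly 0 of the three are knights.
  Counting Frank, Carol: 1 knight(s) so far. Need -1 more → impossible.
Case 2: Frank is a Knave (lies)
  Then the count is NOT 0.
  If Alice = Knave, count = 0 = 0 → claim would be true, contradicts lie.
  If Alice = Knight, count = 1 ≠ 0 → lie confirmed ✓

Alice is a Knight.

Knight


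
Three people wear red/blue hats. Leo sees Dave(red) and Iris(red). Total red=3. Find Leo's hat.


Total red = 3, seen red = 2
Own red = 3 - 2 = 1
Leo's hat is red.

red


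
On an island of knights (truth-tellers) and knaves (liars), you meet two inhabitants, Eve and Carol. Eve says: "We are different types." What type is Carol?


Eve says: "We are different types."
Case 1: Eve is a Knight (truth-teller)
  Statement is true → they ARE different → Carol is a Knave
Case 2: Eve is a Knave (liar)
  Statement is false → they are NOT different → Carol is a Knave
In both cases, Carol is a Knave.

Knave


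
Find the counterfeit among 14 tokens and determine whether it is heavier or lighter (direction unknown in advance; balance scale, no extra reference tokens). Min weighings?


Let n = 14. 28 possibilities (n tokens × lighter/heavier); each weighing has 3 outcomes.
Bound for k weighings: say the first weighing puts j tokens on each pan. If it tips, the 2j weighed tokens remain suspects (each with a known direction) and k-1 weighings give 3^(k-1) outcomes; 3^(k-1) is odd, so 2j ≤ 3^(k-1) - 1. If it balances, the n - 2j unweighed tokens remain with direction unknown: 2(n - 2j) ≤ 3^(k-1) - 1 by the same parity argument. Adding, n ≤ (3^(k-1) - 1) + (3^(k-1) - 1)/2 = (3^k - 3)/2, and the classical three-group strategy achieves this (3 tokens in 2 weighings, 12 in 3, 39 in 4, 120 in 5).
So we need the smallest k with (3^k - 3)/2 ≥ 14.
k = 3: (3^3 - 3)/2 = 12 < 14 ✗
k = 4: (3^4 - 3)/2 = 39 ≥ 14 ✓

4


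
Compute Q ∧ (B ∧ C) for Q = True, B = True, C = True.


Q = True, B = True, C = True
Step 1: B ∧ C = True AND True = True
Step 2: Q ∧ True = True AND True = True
AND is true only when ALL operands are true.

True


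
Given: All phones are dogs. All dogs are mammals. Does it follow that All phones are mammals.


Premise 1: All phones are dogs.
Premise 2: All dogs are mammals.
Conclusion: All phones are mammals.
Barbara syllogism (AAA-1): All A are B, All B are C → All A are C.
Middle term (dogs) distributed in premise 2.

Valid


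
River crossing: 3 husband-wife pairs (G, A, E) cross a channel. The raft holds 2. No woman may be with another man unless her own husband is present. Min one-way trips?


Label couples G, A, E (H = husband, W = wife).
Counting alone: 6 people, the raft carries 2 and someone must bring it back, so each round trip nets at most +1 on the far side until the last crossing → at least 9 trips. The jealousy constraint makes 9 impossible; the shortest valid schedule has 11:
1. WG+WA →  (far: WG,WA; near: HG,HA,HE,WE)
2. WG ←       (far: WA; near: HG,HA,HE,WG,WE)
3. WG+WE →  (far: WG,WA,WE; near: HG,HA,HE)
4. WG ←       (far: WA,WE; near: HG,HA,HE,WG)
5. HA+HE →  (far: HA,WA,HE,WE; near: HG,WG)
6. HA+WA ←  (far: HE,WE; near: HG,WG,HA,WA)
7. HG+HA →  (far: HG,HA,HE,WE; near: WG,WA)
8. WE ←       (far: HG,HA,HE; near: WG,WA,WE)
9. WG+WA →  (far: HG,WG,HA,WA,HE; near: WE)
10. HE ←      (far: HG,WG,HA,WA; near: HE,WE)
11. HE+WE → (far: all six; near: empty)
In every state each wife is either with her husband or with no other man.
Minimum trips = 11

11


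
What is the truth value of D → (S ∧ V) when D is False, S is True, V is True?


D = False, S = True, V = True
Step 1: S ∧ V = True AND True = True
Step 2: D → (True): false only when D=True and consequent=False.
Result: True

True


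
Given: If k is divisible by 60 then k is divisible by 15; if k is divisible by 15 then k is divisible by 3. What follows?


Hypothetical syllogism: P → Q, Q → R ⊢ P → R
Premise 1: k is divisible by 60 → k is divisible by 15
Premise 2: k is divisible by 15 → k is divisible by 3
Chain the implications: the middle term (k is divisible by 15) links the two.
Conclusion: If k is divisible by 60, then k is divisible by 3.

If k is divisible by 60, then k is divisible by 3.


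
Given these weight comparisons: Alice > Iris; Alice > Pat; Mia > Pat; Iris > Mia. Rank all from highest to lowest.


Constraints: Alice > Iris; Alice > Pat; Mia > Pat; Iris > Mia
Method: at each step, the next-highest is the one remaining person who never appears on the smaller side of a constraint between remaining people.
  Step 1: remaining {Iris, Alice, Mia, Pat}; on the smaller side: {Iris, Mia, Pat} → Alice is next (Alice > Iris; Alice > Pat).
  Step 2: remaining {Iris, Mia, Pat}; on the smaller side: {Mia, Pat} → Iris is next (Iris > Mia).
  Step 3: remaining {Mia, Pat}; on the smaller side: {Pat} → Mia is next (Mia > Pat).
  Step 4: only Pat remains → lowest.
Final ranking (highest to lowest):

Alice > Iris > Mia > Pat


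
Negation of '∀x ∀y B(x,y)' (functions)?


Original: ∀x ∀y B(x,y)
Rule: ¬∀→∃, ¬∃→∀, negate predicate.
Negation: ∃x ∃y ¬B(x,y)

∃x ∃y ¬B(x,y)


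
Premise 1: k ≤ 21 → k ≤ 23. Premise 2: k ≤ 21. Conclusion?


Modus ponens: P → Q, P ⊢ Q
P: k ≤ 21
Q: k ≤ 23
We have P → Q and P is true.
By modus ponens, Q must be true.

k ≤ 23


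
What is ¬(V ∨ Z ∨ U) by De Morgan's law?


De Morgan's law: ¬(P ∨ Q ∨ R) ≡ ¬P ∧ ¬Q ∧ ¬R
¬(V ∨ Z ∨ U) = ¬V ∧ ¬Z ∧ ¬U

¬V ∧ ¬Z ∧ ¬U


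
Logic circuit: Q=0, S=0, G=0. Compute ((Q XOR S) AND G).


Q XOR S = 0^0 = 0
0 AND 0 = 0

0


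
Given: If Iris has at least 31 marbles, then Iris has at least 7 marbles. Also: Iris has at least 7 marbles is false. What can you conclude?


Modus tollens: P → Q, ¬Q ⊢ ¬P
P: Iris has at least 31 marbles
Q: Iris has at least 7 marbles
We have P → Q and Q is false.
By modus tollens, P must be false.

It is not the case that Iris has at least 31 marbles


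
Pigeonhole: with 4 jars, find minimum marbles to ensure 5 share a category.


Pigeonhole: to guarantee k in one of n categories, need (k-1)×n + 1.
k = 5, n = 4
Minimum = (5-1) × 4 + 1 = 4 × 4 + 1

17


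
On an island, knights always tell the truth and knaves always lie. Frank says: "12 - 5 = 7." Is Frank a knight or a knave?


Statement: "12 - 5 = 7."
Actual: 12 - 5 = 7
Claimed: 7
Statement is TRUE → Frank tells the truth → Knight

Knight


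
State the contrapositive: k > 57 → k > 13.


Original: If k > 57, then k > 13
Contrapositive: If ¬Q, then ¬P
Negate Q: not (k > 13)
Negate P: not (k > 57)

If not (k > 13), then not (k > 57).


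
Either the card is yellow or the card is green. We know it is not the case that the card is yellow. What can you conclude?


Disjunctive syllogism: P ∨ Q, ¬P ⊢ Q
Disjunction: the card is yellow ∨ the card is green
We know it is not the case that the card is yellow.
By disjunctive syllogism, the other disjunct must be true.

The card is green


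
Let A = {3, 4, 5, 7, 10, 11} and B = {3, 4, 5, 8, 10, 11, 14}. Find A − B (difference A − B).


A = {3, 4, 5, 7, 10, 11}
B = {3, 4, 5, 8, 10, 11, 14}
Operation: difference A − B
In A but not B: 7

{7}


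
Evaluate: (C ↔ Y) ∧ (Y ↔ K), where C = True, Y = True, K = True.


C = True, Y = True, K = True
Step 1: C ↔ Y is true when C and Y have the same value. Result: True
Step 2: Y ↔ K is true when Y and K have the same value. Result: True
Step 3: True ∧ True = True

True


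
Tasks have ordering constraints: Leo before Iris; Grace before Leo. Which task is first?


Constraints: Leo before Iris; Grace before Leo
The first task can have nothing scheduled before it, so it must never appear on the right of a 'before'.
Tasks appearing after some 'before': Iris, Leo.
The only task not in that list is Grace → it is first.

Grace


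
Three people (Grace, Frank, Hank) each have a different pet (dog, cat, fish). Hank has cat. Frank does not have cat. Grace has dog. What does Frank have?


From clues:
  Hank → cat
  Grace → dog
By elimination, Frank gets the remaining.

fish


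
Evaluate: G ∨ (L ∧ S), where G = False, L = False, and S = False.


G = False, L = False, S = False
Step 1: L ∧ S = False AND False = False
Step 2: G ∨ False = False OR False = False
AND evaluated first (higher precedence); then OR applied.

False


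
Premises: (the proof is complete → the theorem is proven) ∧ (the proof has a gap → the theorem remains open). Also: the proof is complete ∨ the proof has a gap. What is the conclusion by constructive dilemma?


Constructive dilemma: (P → Q) ∧ (R → S), P ∨ R ⊢ Q ∨ S
Premise 1: the proof is complete → the theorem is proven
Premise 2: the proof has a gap → the theorem remains open
Premise 3: the proof is complete ∨ the proof has a gap
Case 1: Assuming the proof is complete, then by Premise 1, the theorem is proven.
Case 2: Assuming the proof has a gap, then by Premise 2, the theorem remains open.
Since one of the proof is complete or the proof has a gap must hold, we get the theorem is proven or the theorem remains open.

The theorem is proven or the theorem remains open.


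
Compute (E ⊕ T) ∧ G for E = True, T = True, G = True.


E = True, T = True, G = True
Step 1: E ⊕ T = True XOR True = False
Step 2: False ∧ G = False AND True = False
XOR true when exactly one of E,T is true; then AND with G.

False


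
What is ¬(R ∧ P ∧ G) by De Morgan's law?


De Morgan's law: ¬(P ∧ Q ∧ R) ≡ ¬P ∨ ¬Q ∨ ¬R
¬(R ∧ P ∧ G) = ¬R ∨ ¬P ∨ ¬G

¬R ∨ ¬P ∨ ¬G


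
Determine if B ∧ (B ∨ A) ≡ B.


Expression 1: B ∧ (B ∨ A)
Expression 2: B
Truth table (B A | Expr1 Expr2):
  T T |   T     T
  T F |   T     T
  F T |   F     F
  F F |   F     F
All 4 rows agree, so the expressions are logically equivalent.

Yes


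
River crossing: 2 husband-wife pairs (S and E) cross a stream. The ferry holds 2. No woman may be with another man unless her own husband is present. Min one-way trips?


Label couples S and E.
1. WS+WE → (far: WS,WE; near: HS,HE)
2. WS ←   (far: WE; near: HS,HE,WS)
3. HS+HE → (far: HS,HE,WE; near: WS)
4. HS ←   (far: HE,WE; near: HS,WS)  — HS returns, since WS is alone on near bank
5. HS+WS → (far: all four; near: empty)
Every state respects the constraint.
Minimum trips = 5

5


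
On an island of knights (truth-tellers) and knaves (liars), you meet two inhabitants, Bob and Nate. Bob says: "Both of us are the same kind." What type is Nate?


Bob says: "Both of us are the same kind."
Case 1: Bob is a Knight (truth-teller)
  Statement is true → they ARE the same → Nate is also a Knight
Case 2: Bob is a Knave (liar)
  Statement is false → they are NOT the same → Nate is a Knight
In both cases, Nate is a Knight.

Knight


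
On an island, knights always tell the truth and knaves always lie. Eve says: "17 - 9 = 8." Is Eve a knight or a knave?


Statement: "17 - 9 = 8."
Actual: 17 - 9 = 8
Claimed: 8
Statement is TRUE → Eve tells the truth → Knight

Knight


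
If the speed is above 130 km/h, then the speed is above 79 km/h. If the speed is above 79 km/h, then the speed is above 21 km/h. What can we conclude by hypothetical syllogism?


Hypothetical syllogism: P → Q, Q → R ⊢ P → R
Premise 1: the speed is above 130 km/h → the speed is above 79 km/h
Premise 2: the speed is above 79 km/h → the speed is above 21 km/h
Chain the implications: the middle term (the speed is above 79 km/h) links the two.
Conclusion: If the speed is above 130 km/h, then the speed is above 21 km/h.

If the speed is above 130 km/h, then the speed is above 21 km/h.


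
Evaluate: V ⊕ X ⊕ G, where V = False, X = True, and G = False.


V = False, X = True, G = False
Step 1: V ⊕ X = False XOR True = True
Step 2: True ⊕ G = True XOR False = True
XOR is true when an odd number of operands are true.

True


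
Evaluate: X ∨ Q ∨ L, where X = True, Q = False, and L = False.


X = True, Q = False, L = False
Step 1: X ∨ Q = True OR False = True
Step 2: True ∨ L = True OR False = True
OR is true when at least one operand is true.

True


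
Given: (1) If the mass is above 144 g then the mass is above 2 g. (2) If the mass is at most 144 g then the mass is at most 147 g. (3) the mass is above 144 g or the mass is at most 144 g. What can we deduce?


Constructive dilemma: (P → Q) ∧ (R → S), P ∨ R ⊢ Q ∨ S
Premise 1: the mass is above 144 g → the mass is above 2 g
Premise 2: the mass is at most 144 g → the mass is at most 147 g
Premise 3: the mass is above 144 g ∨ the mass is at most 144 g
Case 1: Assuming the mass is above 144 g, then by Premise 1, the mass is above 2 g.
Case 2: Assuming the mass is at most 144 g, then by Premise 2, the mass is at most 147 g.
Since one of the mass is above 144 g or the mass is at most 144 g must hold, we get the mass is above 2 g or the mass is at most 147 g.

The mass is above 2 g or the mass is at most 147 g.


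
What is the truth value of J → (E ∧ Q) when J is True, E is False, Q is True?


J = True, E = False, Q = True
Step 1: E ∧ Q = False AND True = False
Step 2: J → (False): false only when J=True and consequent=False.
Result: False

False


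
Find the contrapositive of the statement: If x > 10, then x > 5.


Original: If x > 10, then x > 5
Contrapositive: If ¬Q, then ¬P
Negate Q: not (x > 5)
Negate P: not (x > 10)

If not (x > 5), then not (x > 10).


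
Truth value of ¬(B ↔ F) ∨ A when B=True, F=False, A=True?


B = True, F = False, A = True
Expression: ¬(B ↔ F) ∨ A
Step 1: B ↔ F = (True iff False) = False
Step 2: ¬(B ↔ F) = NOT False = True
Step 3: (True) ∨ A = True OR True = True

True


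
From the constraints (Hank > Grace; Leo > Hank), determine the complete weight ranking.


Constraints: Hank > Grace; Leo > Hank
Method: at each step, the next-highest is the one remaining person who never appears on the smaller side of a constraint between remaining people.
  Step 1: remaining {Leo, Grace, Hank}; on the smaller side: {Grace, Hank} → Leo is next (Leo > Hank).
  Step 2: remaining {Grace, Hank}; on the smaller side: {Grace} → Hank is next (Hank > Grace).
  Step 3: only Grace remains → lowest.
Final ranking (highest to lowest):

Leo > Hank > Grace


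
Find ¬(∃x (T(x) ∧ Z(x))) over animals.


Original: ∃x (T(x) ∧ Z(x))
Rule: ¬∀→∃, ¬∃→∀, negate predicate.
Negation: ∀x (¬T(x) ∨ ¬Z(x))

∀x (¬T(x) ∨ ¬Z(x))


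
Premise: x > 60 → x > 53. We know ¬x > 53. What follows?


Modus tollens: P → Q, ¬Q ⊢ ¬P
P: x > 60
Q: x > 53
We have P → Q and Q is false.
By modus tollens, P must be false.

It is not the case that x > 60


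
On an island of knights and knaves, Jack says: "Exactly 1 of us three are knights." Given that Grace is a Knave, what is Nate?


Jack claims exactly 1 knights among Jack, Grace, Nate.
Given: Grace is a Knave.

Case 1: Jack is a Knight (tells truth)
  Then exactly 1 of the three are knights.
  Counting Jack, Grace: 1 knight(s) so far. Need 0 more → Nate = Knave.
Case 2: Jack is a Knave (lies)
  Then the count is NOT 1.
  If Nate = Knight, count = 1 = 1 → claim would be true, contradicts lie.
  If Nate = Knave, count = 0 ≠ 1 → lie confirmed ✓

Nate is a Knave.

Knave


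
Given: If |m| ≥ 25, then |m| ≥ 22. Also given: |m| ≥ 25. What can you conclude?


Modus ponens: P → Q, P ⊢ Q
P: |m| ≥ 25
Q: |m| ≥ 22
We have P → Q and P is true.
By modus ponens, Q must be true.

|m| ≥ 22


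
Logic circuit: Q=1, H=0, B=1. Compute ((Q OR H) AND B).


Q OR H = 1|0 = 1
1 AND 1 = 1

1


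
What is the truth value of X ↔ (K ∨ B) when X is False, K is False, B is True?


X = False, K = False, B = True
Step 1: K ∨ B = False OR True = True
Step 2: X ↔ (True): true when both sides have same truth value.
Result: False ↔ True = False

False


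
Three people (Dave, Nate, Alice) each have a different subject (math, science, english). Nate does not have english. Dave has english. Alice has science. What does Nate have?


From clues:
  Alice → science
  Dave → english
By elimination, Nate gets the remaining.

math


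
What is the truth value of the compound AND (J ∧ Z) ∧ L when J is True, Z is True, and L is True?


J = True, Z = True, L = True
Step 1: J ∧ Z = True AND True = True
Step 2: True ∧ L = True AND True = True
AND is true only when ALL operands are true.

True


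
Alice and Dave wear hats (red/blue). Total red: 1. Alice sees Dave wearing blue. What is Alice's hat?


Total red = 1, Dave = blue
Red accounted for: 0
Remaining for Alice: 1
Alice's hat is red.

red


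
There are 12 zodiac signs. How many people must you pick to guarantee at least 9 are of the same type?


Pigeonhole: to guarantee k in one of n categories, need (k-1)×n + 1.
k = 9, n = 12
Minimum = (9-1) × 12 + 1 = 8 × 12 + 1

97


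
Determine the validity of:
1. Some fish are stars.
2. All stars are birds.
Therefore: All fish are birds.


Premise 1: Some fish are stars.
Premise 2: All stars are birds.
Conclusion: All fish are birds.
Fallacy: illicit minor. The minor term (fish) is distributed in the conclusion ('All fish ...') but undistributed in its premise ('Some fish are stars' doesn't cover all fish).
Only 'Some fish are birds' follows, not 'All'.

Invalid


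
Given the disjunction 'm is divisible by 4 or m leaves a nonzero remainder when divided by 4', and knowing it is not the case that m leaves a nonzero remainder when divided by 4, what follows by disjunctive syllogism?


Disjunctive syllogism: P ∨ Q, ¬P ⊢ Q
Disjunction: m is divisible by 4 ∨ m leaves a nonzero remainder when divided by 4
We know it is not the case that m leaves a nonzero remainder when divided by 4.
By disjunctive syllogism, the other disjunct must be true.

m is divisible by 4


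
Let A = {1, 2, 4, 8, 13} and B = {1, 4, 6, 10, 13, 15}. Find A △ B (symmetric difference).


A = {1, 2, 4, 8, 13}
B = {1, 4, 6, 10, 13, 15}
Operation: symmetric difference
In A only: [2, 8], in B only: [6, 10, 15]

{2, 6, 8, 10, 15}


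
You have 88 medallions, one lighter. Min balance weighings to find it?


Each weighing has 3 outcomes (left heavy / balance / right heavy), so k weighings distinguish at most 3^k cases; splitting into three near-equal groups achieves this.
Need 3^k ≥ 88: 3^4 = 81 < 88 ≤ 3^5 = 243
k = ⌈log₃(88)⌉ = 5

5


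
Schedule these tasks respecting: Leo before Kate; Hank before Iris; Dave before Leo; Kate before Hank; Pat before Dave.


Constraints: Leo before Kate; Hank before Iris; Dave before Leo; Kate before Hank; Pat before Dave
Method: repeatedly schedule the remaining task that has no remaining task required before it.
  Step 1: remaining {Hank, Dave, Pat, Leo, Iris, Kate}; every task except Pat still has a predecessor pending → schedule Pat.
  Step 2: remaining {Hank, Dave, Leo, Iris, Kate}; every task except Dave still has a predecessor pending → schedule Dave.
  Step 3: remaining {Hank, Leo, Iris, Kate}; every task except Leo still has a predecessor pending → schedule Leo.
  Step 4: remaining {Hank, Iris, Kate}; every task except Kate still has a predecessor pending → schedule Kate.
  Step 5: remaining {Hank, Iris}; every task except Hank still has a predecessor pending → schedule Hank.
  Step 6: only Iris remains → schedule Iris.
Resulting order:

Pat → Dave → Leo → Kate → Hank → Iris
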